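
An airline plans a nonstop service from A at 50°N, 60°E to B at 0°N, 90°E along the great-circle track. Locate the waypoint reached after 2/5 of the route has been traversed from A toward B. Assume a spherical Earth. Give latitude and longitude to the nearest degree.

≈ 31°N, 76°E

Write both endpoints as unit vectors p₁, p₂ with components (cos φ cos λ, cos φ sin λ, sin φ).
The central angle between the endpoints is δ = arccos(p₁·p₂) ≈ 0.980 rad (56.2°).
Interpolate at f = 2/5 with slerp weights a = sin((1−f)δ)/sin δ ≈ 0.668, b = sin(fδ)/sin δ ≈ 0.460.
p = a·p₁ + b·p₂ ≈ (0.215, 0.832, 0.512); φ = arcsin(p_z) ≈ 30.78°, λ = atan2(p_y, p_x) ≈ 75.53°.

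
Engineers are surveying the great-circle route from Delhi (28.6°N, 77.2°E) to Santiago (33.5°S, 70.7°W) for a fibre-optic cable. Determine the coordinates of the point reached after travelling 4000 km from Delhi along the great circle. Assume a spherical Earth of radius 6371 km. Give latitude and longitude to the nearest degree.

≈ 13°N, 42°E

The haversine formula gives a central angle δ ≈ 2.656 rad (152.2°) between the endpoints. The total great-circle distance is δ·R ≈ 2.656 × 6371 ≈ 16922 km, so the target fraction is f = 4000/16922 ≈ 0.236.
Interpolate at f ≈ 0.236 with slerp weights a = sin((1−f)δ)/sin δ ≈ 1.922, b = sin(fδ)/sin δ ≈ 1.259.
p = a·p₁ + b·p₂ ≈ (0.721, 0.655, 0.226); φ = arcsin(p_z) ≈ 13.04°, λ = atan2(p_y, p_x) ≈ 42.28°.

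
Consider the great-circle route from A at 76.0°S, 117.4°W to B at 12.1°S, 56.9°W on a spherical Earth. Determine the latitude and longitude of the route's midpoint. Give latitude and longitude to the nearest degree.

Convert each endpoint to a unit vector on the sphere (x = cos φ cos λ, y = cos φ sin λ, z = sin φ).
The central angle between the endpoints is δ = arccos(p₁·p₂) ≈ 1.245 rad (71.3°).
Interpolate at f = 1/2 with slerp weights a = sin((1−f)δ)/sin δ ≈ 0.615, b = sin(fδ)/sin δ ≈ 0.615.
p = a·p₁ + b·p₂ ≈ (0.260, -0.636, -0.726); φ = arcsin(p_z) ≈ -46.57°, λ = atan2(p_y, p_x) ≈ -67.77°.

≈ 47°S, 68°W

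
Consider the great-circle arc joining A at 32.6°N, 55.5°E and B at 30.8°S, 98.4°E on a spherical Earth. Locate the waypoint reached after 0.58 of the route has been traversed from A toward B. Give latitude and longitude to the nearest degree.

≈ 4°S, 80°E

Convert each endpoint to a unit vector on the sphere (x = cos φ cos λ, y = cos φ sin λ, z = sin φ).
The central angle between the endpoints is δ = arccos(p₁·p₂) ≈ 1.314 rad (75.3°).
Interpolate at f = 0.58 with slerp weights a = sin((1−f)δ)/sin δ ≈ 0.542, b = sin(fδ)/sin δ ≈ 0.714.
p = a·p₁ + b·p₂ ≈ (0.169, 0.983, -0.073); φ = arcsin(p_z) ≈ -4.21°, λ = atan2(p_y, p_x) ≈ 80.24°.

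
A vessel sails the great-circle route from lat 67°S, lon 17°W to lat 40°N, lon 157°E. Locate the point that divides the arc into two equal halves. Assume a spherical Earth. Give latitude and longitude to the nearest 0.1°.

From cos δ = sin φ₁ sin φ₂ + cos φ₁ cos φ₂ cos Δλ, the central angle is δ ≈ 2.667 rad (152.8°).
Interpolate at f = 1/2 with slerp weights a = sin((1−f)δ)/sin δ ≈ 2.126, b = sin(fδ)/sin δ ≈ 2.126.
p = a·p₁ + b·p₂ ≈ (-0.705, 0.393, -0.590); φ = arcsin(p_z) ≈ -36.19°, λ = atan2(p_y, p_x) ≈ 150.82°.

≈ lat 36.2°S, lon 150.8°E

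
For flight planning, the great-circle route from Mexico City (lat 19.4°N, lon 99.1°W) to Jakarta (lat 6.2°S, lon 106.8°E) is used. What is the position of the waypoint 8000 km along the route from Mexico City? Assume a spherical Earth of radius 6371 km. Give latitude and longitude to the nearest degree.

≈ lat 28°N, lon 178°W

Convert each endpoint to a unit vector on the sphere (x = cos φ cos λ, y = cos φ sin λ, z = sin φ).
The central angle between the endpoints is δ = arccos(p₁·p₂) ≈ 2.645 rad (151.6°). The total great-circle distance is δ·R ≈ 2.645 × 6371 ≈ 16854 km, so the target fraction is f = 8000/16854 ≈ 0.475.
Interpolate at f ≈ 0.475 with slerp weights a = sin((1−f)δ)/sin δ ≈ 2.066, b = sin(fδ)/sin δ ≈ 1.997.
p = a·p₁ + b·p₂ ≈ (-0.882, -0.024, 0.471); φ = arcsin(p_z) ≈ 28.07°, λ = atan2(p_y, p_x) ≈ -178.46°.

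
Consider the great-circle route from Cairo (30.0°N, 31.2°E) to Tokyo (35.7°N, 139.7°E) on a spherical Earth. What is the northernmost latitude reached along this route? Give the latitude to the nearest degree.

≈ 48°N

The great circle lies in the plane with unit normal n̂ = (p₁ × p₂)/|p₁ × p₂|.
Here n̂_z ≈ +0.669; the vertex latitude is φ_max = arccos|n̂_z| ≈ 48.0°.
Check via Clairaut: cos φ_max = |cos φ₁| · sin C = cos(30.0°)·sin(50.5°) ≈ 0.669, again giving ≈ 48.0°.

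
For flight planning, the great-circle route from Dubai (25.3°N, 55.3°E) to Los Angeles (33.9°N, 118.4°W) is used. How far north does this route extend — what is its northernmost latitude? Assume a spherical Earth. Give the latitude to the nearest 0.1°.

≈ 84.5°N

The great circle lies in the plane with unit normal n̂ = (p₁ × p₂)/|p₁ × p₂|.
Here n̂_z ≈ -0.096; the vertex latitude is φ_max = arccos|n̂_z| ≈ 84.5°.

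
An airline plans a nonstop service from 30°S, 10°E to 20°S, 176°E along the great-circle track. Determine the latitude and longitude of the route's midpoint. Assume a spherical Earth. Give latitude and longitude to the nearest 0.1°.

Convert each endpoint to a unit vector on the sphere (x = cos φ cos λ, y = cos φ sin λ, z = sin φ).
The central angle between the endpoints is δ = arccos(p₁·p₂) ≈ 2.238 rad (128.2°).
Interpolate at f = 1/2 with slerp weights a = sin((1−f)δ)/sin δ ≈ 1.145, b = sin(fδ)/sin δ ≈ 1.145.
p = a·p₁ + b·p₂ ≈ (-0.097, 0.247, -0.964); φ = arcsin(p_z) ≈ -74.60°, λ = atan2(p_y, p_x) ≈ 111.38°.

≈ 74.6°S, 111.4°E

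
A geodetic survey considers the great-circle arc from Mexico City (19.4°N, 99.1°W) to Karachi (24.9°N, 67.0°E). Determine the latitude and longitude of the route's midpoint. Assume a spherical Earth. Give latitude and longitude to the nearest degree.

≈ (73°N, 25°W)

The haversine formula gives a central angle δ ≈ 2.333 rad (133.7°) between the endpoints.
Interpolate at f = 1/2 with slerp weights a = sin((1−f)δ)/sin δ ≈ 1.271, b = sin(fδ)/sin δ ≈ 1.271.
p = a·p₁ + b·p₂ ≈ (0.261, -0.123, 0.958); φ = arcsin(p_z) ≈ 73.25°, λ = atan2(p_y, p_x) ≈ -25.16°.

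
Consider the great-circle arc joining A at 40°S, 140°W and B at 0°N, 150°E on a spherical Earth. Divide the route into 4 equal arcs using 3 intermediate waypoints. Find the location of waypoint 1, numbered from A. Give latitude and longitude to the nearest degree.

Write both endpoints as unit vectors p₁, p₂ with components (cos φ cos λ, cos φ sin λ, sin φ).
The central angle between the endpoints is δ = arccos(p₁·p₂) ≈ 1.306 rad (74.8°).
Interpolate at f = 1/4 with slerp weights a = sin((1−f)δ)/sin δ ≈ 0.860, b = sin(fδ)/sin δ ≈ 0.332.
p = a·p₁ + b·p₂ ≈ (-0.793, -0.257, -0.553); φ = arcsin(p_z) ≈ -33.57°, λ = atan2(p_y, p_x) ≈ -162.01°.

≈ 34°S, 162°W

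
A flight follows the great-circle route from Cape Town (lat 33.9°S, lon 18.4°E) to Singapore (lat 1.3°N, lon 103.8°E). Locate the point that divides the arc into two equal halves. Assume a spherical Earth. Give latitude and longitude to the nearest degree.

≈ lat 22°S, lon 66°E

The haversine formula gives a central angle δ ≈ 1.517 rad (86.9°) between the endpoints.
Interpolate at f = 1/2 with slerp weights a = sin((1−f)δ)/sin δ ≈ 0.689, b = sin(fδ)/sin δ ≈ 0.689.
p = a·p₁ + b·p₂ ≈ (0.378, 0.849, -0.369); φ = arcsin(p_z) ≈ -21.63°, λ = atan2(p_y, p_x) ≈ 65.99°.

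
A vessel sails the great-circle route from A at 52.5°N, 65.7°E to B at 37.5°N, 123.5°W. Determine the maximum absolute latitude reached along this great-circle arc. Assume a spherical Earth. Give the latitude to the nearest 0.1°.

The great circle lies in the plane with unit normal n̂ = (p₁ × p₂)/|p₁ × p₂|.
Here n̂_z ≈ +0.077; the vertex latitude is φ_max = arccos|n̂_z| ≈ 85.6°.
Check via Clairaut: cos φ_max = |cos φ₁| · sin C = cos(52.5°)·sin(7.3°) ≈ 0.077, again giving ≈ 85.6°.

≈ 85.6°N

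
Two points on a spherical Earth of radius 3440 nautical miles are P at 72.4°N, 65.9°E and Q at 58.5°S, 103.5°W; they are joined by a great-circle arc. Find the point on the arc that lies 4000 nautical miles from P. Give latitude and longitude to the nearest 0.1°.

Write both endpoints as unit vectors p₁, p₂ with components (cos φ cos λ, cos φ sin λ, sin φ).
The central angle between the endpoints is δ = arccos(p₁·p₂) ≈ 2.888 rad (165.5°). The total great-circle distance is δ·R ≈ 2.888 × 3440 ≈ 9935 nmi, so the target fraction is f = 4000/9935 ≈ 0.403.
Interpolate at f ≈ 0.403 with slerp weights a = sin((1−f)δ)/sin δ ≈ 3.939, b = sin(fδ)/sin δ ≈ 3.659.
p = a·p₁ + b·p₂ ≈ (0.040, -0.772, 0.635); φ = arcsin(p_z) ≈ 39.39°, λ = atan2(p_y, p_x) ≈ -87.03°.

≈ 39.4°N, 87.0°W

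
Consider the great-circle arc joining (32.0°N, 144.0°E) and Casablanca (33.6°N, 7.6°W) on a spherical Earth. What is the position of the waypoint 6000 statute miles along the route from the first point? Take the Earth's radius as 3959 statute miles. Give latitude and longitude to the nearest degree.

Write both endpoints as unit vectors p₁, p₂ with components (cos φ cos λ, cos φ sin λ, sin φ).
The central angle between the endpoints is δ = arccos(p₁·p₂) ≈ 1.905 rad (109.2°). The total great-circle distance is δ·R ≈ 1.905 × 3959 ≈ 7542 mi, so the target fraction is f = 6000/7542 ≈ 0.796.
Interpolate at f ≈ 0.796 with slerp weights a = sin((1−f)δ)/sin δ ≈ 0.402, b = sin(fδ)/sin δ ≈ 1.057.
p = a·p₁ + b·p₂ ≈ (0.597, 0.084, 0.798); φ = arcsin(p_z) ≈ 52.94°, λ = atan2(p_y, p_x) ≈ 8.01°.

≈ (53°N, 8°E)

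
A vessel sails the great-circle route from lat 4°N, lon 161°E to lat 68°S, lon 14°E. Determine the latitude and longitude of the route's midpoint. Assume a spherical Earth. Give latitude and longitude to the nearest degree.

≈ lat 50°S, lon 144°E

Write both endpoints as unit vectors p₁, p₂ with components (cos φ cos λ, cos φ sin λ, sin φ).
The central angle between the endpoints is δ = arccos(p₁·p₂) ≈ 1.959 rad (112.2°).
Interpolate at f = 1/2 with slerp weights a = sin((1−f)δ)/sin δ ≈ 0.897, b = sin(fδ)/sin δ ≈ 0.897.
p = a·p₁ + b·p₂ ≈ (-0.520, 0.372, -0.769); φ = arcsin(p_z) ≈ -50.25°, λ = atan2(p_y, p_x) ≈ 144.38°.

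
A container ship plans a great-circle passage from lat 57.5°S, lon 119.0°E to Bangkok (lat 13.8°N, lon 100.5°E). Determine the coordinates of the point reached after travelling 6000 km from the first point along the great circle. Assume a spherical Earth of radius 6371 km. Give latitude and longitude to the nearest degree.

≈ lat 5°S, lon 104°E

Convert each endpoint to a unit vector on the sphere (x = cos φ cos λ, y = cos φ sin λ, z = sin φ).
The central angle between the endpoints is δ = arccos(p₁·p₂) ≈ 1.273 rad (72.9°). The total great-circle distance is δ·R ≈ 1.273 × 6371 ≈ 8109 km, so the target fraction is f = 6000/8109 ≈ 0.740.
Interpolate at f ≈ 0.740 with slerp weights a = sin((1−f)δ)/sin δ ≈ 0.340, b = sin(fδ)/sin δ ≈ 0.846.
p = a·p₁ + b·p₂ ≈ (-0.238, 0.967, -0.085); φ = arcsin(p_z) ≈ -4.87°, λ = atan2(p_y, p_x) ≈ 103.83°.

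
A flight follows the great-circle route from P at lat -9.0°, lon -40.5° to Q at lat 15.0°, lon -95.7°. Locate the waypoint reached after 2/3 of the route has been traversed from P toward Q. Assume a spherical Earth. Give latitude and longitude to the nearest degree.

From cos δ = sin φ₁ sin φ₂ + cos φ₁ cos φ₂ cos Δλ, the central angle is δ ≈ 1.043 rad (59.7°).
Interpolate at f = 2/3 with slerp weights a = sin((1−f)δ)/sin δ ≈ 0.394, b = sin(fδ)/sin δ ≈ 0.741.
p = a·p₁ + b·p₂ ≈ (0.225, -0.966, 0.130); φ = arcsin(p_z) ≈ 7.48°, λ = atan2(p_y, p_x) ≈ -76.88°.

≈ lat 7°, lon -77°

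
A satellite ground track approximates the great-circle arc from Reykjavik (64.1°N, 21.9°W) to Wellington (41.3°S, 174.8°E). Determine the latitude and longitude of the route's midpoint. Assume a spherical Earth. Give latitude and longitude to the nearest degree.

Convert each endpoint to a unit vector on the sphere (x = cos φ cos λ, y = cos φ sin λ, z = sin φ).
The central angle between the endpoints is δ = arccos(p₁·p₂) ≈ 2.709 rad (155.2°).
Interpolate at f = 1/2 with slerp weights a = sin((1−f)δ)/sin δ ≈ 2.332, b = sin(fδ)/sin δ ≈ 2.332.
p = a·p₁ + b·p₂ ≈ (-0.799, -0.221, 0.559); φ = arcsin(p_z) ≈ 33.95°, λ = atan2(p_y, p_x) ≈ -164.54°.

≈ 34°N, 165°W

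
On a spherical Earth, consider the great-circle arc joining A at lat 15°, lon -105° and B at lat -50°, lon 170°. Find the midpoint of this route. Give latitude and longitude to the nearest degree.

≈ lat -23°, lon -137°

The haversine formula gives a central angle δ ≈ 1.715 rad (98.3°) between the endpoints.
Interpolate at f = 1/2 with slerp weights a = sin((1−f)δ)/sin δ ≈ 0.764, b = sin(fδ)/sin δ ≈ 0.764.
p = a·p₁ + b·p₂ ≈ (-0.675, -0.628, -0.388); φ = arcsin(p_z) ≈ -22.81°, λ = atan2(p_y, p_x) ≈ -137.07°.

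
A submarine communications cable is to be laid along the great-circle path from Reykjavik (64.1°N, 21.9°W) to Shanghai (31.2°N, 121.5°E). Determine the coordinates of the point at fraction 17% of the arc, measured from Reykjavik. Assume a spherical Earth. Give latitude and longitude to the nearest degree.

≈ 74°N, 5°E

The haversine formula gives a central angle δ ≈ 1.404 rad (80.4°) between the endpoints.
Interpolate at f = 0.17 with slerp weights a = sin((1−f)δ)/sin δ ≈ 0.932, b = sin(fδ)/sin δ ≈ 0.240.
p = a·p₁ + b·p₂ ≈ (0.271, 0.023, 0.962); φ = arcsin(p_z) ≈ 74.25°, λ = atan2(p_y, p_x) ≈ 4.87°.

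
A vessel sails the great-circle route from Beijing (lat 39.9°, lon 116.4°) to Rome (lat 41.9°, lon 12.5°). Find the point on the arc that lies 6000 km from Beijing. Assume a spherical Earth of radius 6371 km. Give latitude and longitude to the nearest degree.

≈ lat 52°, lon 37°

Convert each endpoint to a unit vector on the sphere (x = cos φ cos λ, y = cos φ sin λ, z = sin φ).
The central angle between the endpoints is δ = arccos(p₁·p₂) ≈ 1.275 rad (73.1°). The total great-circle distance is δ·R ≈ 1.275 × 6371 ≈ 8125 km, so the target fraction is f = 6000/8125 ≈ 0.738.
Interpolate at f ≈ 0.738 with slerp weights a = sin((1−f)δ)/sin δ ≈ 0.342, b = sin(fδ)/sin δ ≈ 0.845.
p = a·p₁ + b·p₂ ≈ (0.497, 0.371, 0.784); φ = arcsin(p_z) ≈ 51.63°, λ = atan2(p_y, p_x) ≈ 36.74°.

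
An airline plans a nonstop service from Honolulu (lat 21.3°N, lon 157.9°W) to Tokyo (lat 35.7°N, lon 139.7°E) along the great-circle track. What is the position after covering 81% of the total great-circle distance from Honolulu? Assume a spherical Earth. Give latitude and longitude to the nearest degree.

≈ lat 36°N, lon 153°E

Convert each endpoint to a unit vector on the sphere (x = cos φ cos λ, y = cos φ sin λ, z = sin φ).
The central angle between the endpoints is δ = arccos(p₁·p₂) ≈ 0.973 rad (55.8°).
Interpolate at f = 0.81 with slerp weights a = sin((1−f)δ)/sin δ ≈ 0.222, b = sin(fδ)/sin δ ≈ 0.858.
p = a·p₁ + b·p₂ ≈ (-0.723, 0.373, 0.581); φ = arcsin(p_z) ≈ 35.55°, λ = atan2(p_y, p_x) ≈ 152.74°.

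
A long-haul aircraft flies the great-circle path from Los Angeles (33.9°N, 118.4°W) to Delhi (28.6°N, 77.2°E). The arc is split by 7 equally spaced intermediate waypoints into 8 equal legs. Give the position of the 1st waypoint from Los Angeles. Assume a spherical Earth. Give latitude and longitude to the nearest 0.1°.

The haversine formula gives a central angle δ ≈ 2.021 rad (115.8°) between the endpoints.
Interpolate at f = 1/8 with slerp weights a = sin((1−f)δ)/sin δ ≈ 1.089, b = sin(fδ)/sin δ ≈ 0.278.
p = a·p₁ + b·p₂ ≈ (-0.376, -0.557, 0.740); φ = arcsin(p_z) ≈ 47.75°, λ = atan2(p_y, p_x) ≈ -123.99°.

≈ 47.8°N, 124.0°W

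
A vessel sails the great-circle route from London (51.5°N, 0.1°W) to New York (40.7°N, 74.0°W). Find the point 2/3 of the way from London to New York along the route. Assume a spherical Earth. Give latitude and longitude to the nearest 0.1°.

Write both endpoints as unit vectors p₁, p₂ with components (cos φ cos λ, cos φ sin λ, sin φ).
The central angle between the endpoints is δ = arccos(p₁·p₂) ≈ 0.875 rad (50.1°).
Interpolate at f = 2/3 with slerp weights a = sin((1−f)δ)/sin δ ≈ 0.375, b = sin(fδ)/sin δ ≈ 0.718.
p = a·p₁ + b·p₂ ≈ (0.383, -0.523, 0.761); φ = arcsin(p_z) ≈ 49.56°, λ = atan2(p_y, p_x) ≈ -53.79°.

≈ 49.6°N, 53.8°W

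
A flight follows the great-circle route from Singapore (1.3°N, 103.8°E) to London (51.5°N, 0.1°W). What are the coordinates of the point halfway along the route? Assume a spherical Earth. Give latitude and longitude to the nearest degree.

≈ (38°N, 68°E)

From cos δ = sin φ₁ sin φ₂ + cos φ₁ cos φ₂ cos Δλ, the central angle is δ ≈ 1.703 rad (97.6°).
Interpolate at f = 1/2 with slerp weights a = sin((1−f)δ)/sin δ ≈ 0.759, b = sin(fδ)/sin δ ≈ 0.759.
p = a·p₁ + b·p₂ ≈ (0.291, 0.736, 0.611); φ = arcsin(p_z) ≈ 37.67°, λ = atan2(p_y, p_x) ≈ 68.40°.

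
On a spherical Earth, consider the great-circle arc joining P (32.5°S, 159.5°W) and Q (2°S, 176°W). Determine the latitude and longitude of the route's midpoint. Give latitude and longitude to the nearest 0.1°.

Convert each endpoint to a unit vector on the sphere (x = cos φ cos λ, y = cos φ sin λ, z = sin φ).
The central angle between the endpoints is δ = arccos(p₁·p₂) ≈ 0.597 rad (34.2°).
Interpolate at f = 1/2 with slerp weights a = sin((1−f)δ)/sin δ ≈ 0.523, b = sin(fδ)/sin δ ≈ 0.523.
p = a·p₁ + b·p₂ ≈ (-0.935, -0.191, -0.299); φ = arcsin(p_z) ≈ -17.42°, λ = atan2(p_y, p_x) ≈ -168.45°.

≈ (17.4°S, 168.5°W)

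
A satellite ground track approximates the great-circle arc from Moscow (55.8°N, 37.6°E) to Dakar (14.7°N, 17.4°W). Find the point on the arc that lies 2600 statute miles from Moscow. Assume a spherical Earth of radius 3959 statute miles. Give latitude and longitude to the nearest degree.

≈ 32°N, 4°W

From cos δ = sin φ₁ sin φ₂ + cos φ₁ cos φ₂ cos Δλ, the central angle is δ ≈ 1.022 rad (58.6°). The total great-circle distance is δ·R ≈ 1.022 × 3959 ≈ 4046 mi, so the target fraction is f = 2600/4046 ≈ 0.643.
Interpolate at f ≈ 0.643 with slerp weights a = sin((1−f)δ)/sin δ ≈ 0.419, b = sin(fδ)/sin δ ≈ 0.716.
p = a·p₁ + b·p₂ ≈ (0.847, -0.063, 0.528); φ = arcsin(p_z) ≈ 31.86°, λ = atan2(p_y, p_x) ≈ -4.28°.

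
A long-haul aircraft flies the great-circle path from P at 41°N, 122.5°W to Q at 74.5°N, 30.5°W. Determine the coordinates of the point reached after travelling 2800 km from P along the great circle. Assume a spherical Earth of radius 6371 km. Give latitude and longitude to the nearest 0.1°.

Write both endpoints as unit vectors p₁, p₂ with components (cos φ cos λ, cos φ sin λ, sin φ).
The central angle between the endpoints is δ = arccos(p₁·p₂) ≈ 0.895 rad (51.3°). The total great-circle distance is δ·R ≈ 0.895 × 6371 ≈ 5705 km, so the target fraction is f = 2800/5705 ≈ 0.491.
Interpolate at f ≈ 0.491 with slerp weights a = sin((1−f)δ)/sin δ ≈ 0.564, b = sin(fδ)/sin δ ≈ 0.545.
p = a·p₁ + b·p₂ ≈ (-0.103, -0.433, 0.895); φ = arcsin(p_z) ≈ 63.57°, λ = atan2(p_y, p_x) ≈ -103.41°.

≈ 63.6°N, 103.4°W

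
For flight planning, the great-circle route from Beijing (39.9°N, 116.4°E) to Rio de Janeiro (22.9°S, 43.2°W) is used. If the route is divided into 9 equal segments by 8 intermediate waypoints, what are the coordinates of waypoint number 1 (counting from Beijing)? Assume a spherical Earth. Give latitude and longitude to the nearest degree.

From cos δ = sin φ₁ sin φ₂ + cos φ₁ cos φ₂ cos Δλ, the central angle is δ ≈ 2.719 rad (155.8°).
Interpolate at f = 1/9 with slerp weights a = sin((1−f)δ)/sin δ ≈ 1.616, b = sin(fδ)/sin δ ≈ 0.725.
p = a·p₁ + b·p₂ ≈ (-0.064, 0.653, 0.754); φ = arcsin(p_z) ≈ 48.98°, λ = atan2(p_y, p_x) ≈ 95.62°.

≈ 49°N, 96°E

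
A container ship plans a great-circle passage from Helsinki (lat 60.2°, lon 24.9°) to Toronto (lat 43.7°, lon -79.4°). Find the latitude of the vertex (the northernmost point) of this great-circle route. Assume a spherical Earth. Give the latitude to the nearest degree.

The great circle lies in the plane with unit normal n̂ = (p₁ × p₂)/|p₁ × p₂|.
Here n̂_z ≈ -0.405; the vertex latitude is φ_max = arccos|n̂_z| ≈ 66.1°.
Check via Clairaut: cos φ_max = |cos φ₁| · sin C = cos(60.2°)·sin(54.6°) ≈ 0.405, again giving ≈ 66.1°.

≈ 66°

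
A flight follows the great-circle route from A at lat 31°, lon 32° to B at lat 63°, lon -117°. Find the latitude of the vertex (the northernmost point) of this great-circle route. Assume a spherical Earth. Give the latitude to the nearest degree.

The great circle lies in the plane with unit normal n̂ = (p₁ × p₂)/|p₁ × p₂|.
Here n̂_z ≈ -0.202; the vertex latitude is φ_max = arccos|n̂_z| ≈ 78.3°.
Check via Clairaut: cos φ_max = |cos φ₁| · sin C = cos(31.0°)·sin(13.6°) ≈ 0.202, again giving ≈ 78.3°.

≈ 78°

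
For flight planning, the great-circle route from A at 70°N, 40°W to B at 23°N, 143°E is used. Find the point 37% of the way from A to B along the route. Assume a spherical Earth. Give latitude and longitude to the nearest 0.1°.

The haversine formula gives a central angle δ ≈ 1.518 rad (87.0°) between the endpoints.
Interpolate at f = 0.37 with slerp weights a = sin((1−f)δ)/sin δ ≈ 0.818, b = sin(fδ)/sin δ ≈ 0.533.
p = a·p₁ + b·p₂ ≈ (-0.178, 0.116, 0.977); φ = arcsin(p_z) ≈ 77.76°, λ = atan2(p_y, p_x) ≈ 146.96°.

≈ 77.8°N, 147.0°E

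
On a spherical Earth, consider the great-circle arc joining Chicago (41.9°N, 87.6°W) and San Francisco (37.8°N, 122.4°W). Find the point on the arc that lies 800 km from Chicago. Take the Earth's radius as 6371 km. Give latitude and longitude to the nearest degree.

≈ 42°N, 97°W

Convert each endpoint to a unit vector on the sphere (x = cos φ cos λ, y = cos φ sin λ, z = sin φ).
The central angle between the endpoints is δ = arccos(p₁·p₂) ≈ 0.468 rad (26.8°). The total great-circle distance is δ·R ≈ 0.468 × 6371 ≈ 2985 km, so the target fraction is f = 800/2985 ≈ 0.268.
Interpolate at f ≈ 0.268 with slerp weights a = sin((1−f)δ)/sin δ ≈ 0.745, b = sin(fδ)/sin δ ≈ 0.277.
p = a·p₁ + b·p₂ ≈ (-0.094, -0.739, 0.667); φ = arcsin(p_z) ≈ 41.86°, λ = atan2(p_y, p_x) ≈ -97.27°.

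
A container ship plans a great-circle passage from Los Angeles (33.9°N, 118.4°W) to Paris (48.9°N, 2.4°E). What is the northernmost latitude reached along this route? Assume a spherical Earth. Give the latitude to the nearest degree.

The great circle lies in the plane with unit normal n̂ = (p₁ × p₂)/|p₁ × p₂|.
Here n̂_z ≈ +0.473; the vertex latitude is φ_max = arccos|n̂_z| ≈ 61.7°.
Check via Clairaut: cos φ_max = |cos φ₁| · sin C = cos(33.9°)·sin(34.8°) ≈ 0.473, again giving ≈ 61.7°.

≈ 62°N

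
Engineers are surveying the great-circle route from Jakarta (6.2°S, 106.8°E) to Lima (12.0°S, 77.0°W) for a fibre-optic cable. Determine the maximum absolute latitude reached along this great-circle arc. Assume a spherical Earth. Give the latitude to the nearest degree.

The great circle lies in the plane with unit normal n̂ = (p₁ × p₂)/|p₁ × p₂|.
Here n̂_z ≈ +0.202; the vertex latitude is φ_max = arccos|n̂_z| ≈ 78.3°.
Check via Clairaut: cos φ_max = |cos φ₁| · sin C = cos(6.2°)·sin(168.3°) ≈ 0.202, again giving ≈ 78.3°.

≈ 78°S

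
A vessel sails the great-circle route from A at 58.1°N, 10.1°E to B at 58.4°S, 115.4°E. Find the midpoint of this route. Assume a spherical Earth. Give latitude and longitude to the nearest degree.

≈ 0°N, 62°E

The haversine formula gives a central angle δ ≈ 2.492 rad (142.8°) between the endpoints.
Interpolate at f = 1/2 with slerp weights a = sin((1−f)δ)/sin δ ≈ 1.566, b = sin(fδ)/sin δ ≈ 1.566.
p = a·p₁ + b·p₂ ≈ (0.463, 0.886, -0.004); φ = arcsin(p_z) ≈ -0.25°, λ = atan2(p_y, p_x) ≈ 62.43°.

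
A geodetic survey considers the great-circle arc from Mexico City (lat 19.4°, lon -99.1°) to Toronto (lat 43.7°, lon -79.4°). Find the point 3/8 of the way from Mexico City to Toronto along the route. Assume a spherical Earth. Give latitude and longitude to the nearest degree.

Convert each endpoint to a unit vector on the sphere (x = cos φ cos λ, y = cos φ sin λ, z = sin φ).
The central angle between the endpoints is δ = arccos(p₁·p₂) ≈ 0.513 rad (29.4°).
Interpolate at f = 3/8 with slerp weights a = sin((1−f)δ)/sin δ ≈ 0.642, b = sin(fδ)/sin δ ≈ 0.390.
p = a·p₁ + b·p₂ ≈ (-0.044, -0.875, 0.482); φ = arcsin(p_z) ≈ 28.84°, λ = atan2(p_y, p_x) ≈ -92.88°.

≈ lat 29°, lon -93°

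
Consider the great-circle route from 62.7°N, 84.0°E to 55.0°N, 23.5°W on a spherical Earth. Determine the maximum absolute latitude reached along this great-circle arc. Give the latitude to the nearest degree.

≈ 71°N

The great circle lies in the plane with unit normal n̂ = (p₁ × p₂)/|p₁ × p₂|.
Here n̂_z ≈ -0.330; the vertex latitude is φ_max = arccos|n̂_z| ≈ 70.7°.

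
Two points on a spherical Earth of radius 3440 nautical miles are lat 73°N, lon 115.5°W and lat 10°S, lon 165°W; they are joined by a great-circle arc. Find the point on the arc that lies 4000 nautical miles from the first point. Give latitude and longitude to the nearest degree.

Write both endpoints as unit vectors p₁, p₂ with components (cos φ cos λ, cos φ sin λ, sin φ).
The central angle between the endpoints is δ = arccos(p₁·p₂) ≈ 1.550 rad (88.8°). The total great-circle distance is δ·R ≈ 1.550 × 3440 ≈ 5332 nmi, so the target fraction is f = 4000/5332 ≈ 0.750.
Interpolate at f ≈ 0.750 with slerp weights a = sin((1−f)δ)/sin δ ≈ 0.378, b = sin(fδ)/sin δ ≈ 0.918.
p = a·p₁ + b·p₂ ≈ (-0.921, -0.334, 0.202); φ = arcsin(p_z) ≈ 11.63°, λ = atan2(p_y, p_x) ≈ -160.08°.

≈ lat 12°N, lon 160°W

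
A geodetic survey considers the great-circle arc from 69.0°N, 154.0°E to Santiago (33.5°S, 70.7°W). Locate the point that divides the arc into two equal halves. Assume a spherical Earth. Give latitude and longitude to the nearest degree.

Convert each endpoint to a unit vector on the sphere (x = cos φ cos λ, y = cos φ sin λ, z = sin φ).
The central angle between the endpoints is δ = arccos(p₁·p₂) ≈ 2.386 rad (136.7°).
Interpolate at f = 1/2 with slerp weights a = sin((1−f)δ)/sin δ ≈ 1.355, b = sin(fδ)/sin δ ≈ 1.355.
p = a·p₁ + b·p₂ ≈ (-0.063, -0.854, 0.517); φ = arcsin(p_z) ≈ 31.14°, λ = atan2(p_y, p_x) ≈ -94.22°.

≈ 31°N, 94°W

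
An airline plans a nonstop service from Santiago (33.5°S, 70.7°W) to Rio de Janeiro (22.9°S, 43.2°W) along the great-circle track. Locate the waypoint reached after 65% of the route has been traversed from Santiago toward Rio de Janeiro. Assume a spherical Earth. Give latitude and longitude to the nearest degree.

Convert each endpoint to a unit vector on the sphere (x = cos φ cos λ, y = cos φ sin λ, z = sin φ).
The central angle between the endpoints is δ = arccos(p₁·p₂) ≈ 0.460 rad (26.3°).
Interpolate at f = 0.65 with slerp weights a = sin((1−f)δ)/sin δ ≈ 0.361, b = sin(fδ)/sin δ ≈ 0.663.
p = a·p₁ + b·p₂ ≈ (0.545, -0.703, -0.457); φ = arcsin(p_z) ≈ -27.22°, λ = atan2(p_y, p_x) ≈ -52.20°.

≈ 27°S, 52°W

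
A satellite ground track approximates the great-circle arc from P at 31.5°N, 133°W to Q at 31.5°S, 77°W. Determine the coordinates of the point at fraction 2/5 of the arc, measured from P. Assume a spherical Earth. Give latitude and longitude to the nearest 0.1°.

≈ 6.5°N, 110.0°W

From cos δ = sin φ₁ sin φ₂ + cos φ₁ cos φ₂ cos Δλ, the central angle is δ ≈ 1.437 rad (82.3°).
Interpolate at f = 2/5 with slerp weights a = sin((1−f)δ)/sin δ ≈ 0.766, b = sin(fδ)/sin δ ≈ 0.549.
p = a·p₁ + b·p₂ ≈ (-0.340, -0.933, 0.114); φ = arcsin(p_z) ≈ 6.53°, λ = atan2(p_y, p_x) ≈ -110.03°.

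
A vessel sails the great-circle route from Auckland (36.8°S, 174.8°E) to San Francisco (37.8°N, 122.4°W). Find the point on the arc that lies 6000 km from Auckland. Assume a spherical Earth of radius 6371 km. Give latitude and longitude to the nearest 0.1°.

≈ 6.1°N, 150.2°W

The haversine formula gives a central angle δ ≈ 1.649 rad (94.5°) between the endpoints. The total great-circle distance is δ·R ≈ 1.649 × 6371 ≈ 10505 km, so the target fraction is f = 6000/10505 ≈ 0.571.
Interpolate at f ≈ 0.571 with slerp weights a = sin((1−f)δ)/sin δ ≈ 0.652, b = sin(fδ)/sin δ ≈ 0.811.
p = a·p₁ + b·p₂ ≈ (-0.863, -0.494, 0.107); φ = arcsin(p_z) ≈ 6.13°, λ = atan2(p_y, p_x) ≈ -150.22°.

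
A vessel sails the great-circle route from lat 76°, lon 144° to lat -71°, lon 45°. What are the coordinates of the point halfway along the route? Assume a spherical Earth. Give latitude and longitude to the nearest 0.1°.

≈ lat 3.8°, lon 84.7°

Write both endpoints as unit vectors p₁, p₂ with components (cos φ cos λ, cos φ sin λ, sin φ).
The central angle between the endpoints is δ = arccos(p₁·p₂) ≈ 2.765 rad (158.4°).
Interpolate at f = 1/2 with slerp weights a = sin((1−f)δ)/sin δ ≈ 2.668, b = sin(fδ)/sin δ ≈ 2.668.
p = a·p₁ + b·p₂ ≈ (0.092, 0.994, 0.066); φ = arcsin(p_z) ≈ 3.79°, λ = atan2(p_y, p_x) ≈ 84.71°.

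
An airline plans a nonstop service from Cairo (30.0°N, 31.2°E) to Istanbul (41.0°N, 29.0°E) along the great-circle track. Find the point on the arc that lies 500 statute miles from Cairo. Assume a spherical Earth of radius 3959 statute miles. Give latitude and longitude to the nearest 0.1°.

The haversine formula gives a central angle δ ≈ 0.194 rad (11.1°) between the endpoints. The total great-circle distance is δ·R ≈ 0.194 × 3959 ≈ 770 mi, so the target fraction is f = 500/770 ≈ 0.649.
Interpolate at f ≈ 0.649 with slerp weights a = sin((1−f)δ)/sin δ ≈ 0.353, b = sin(fδ)/sin δ ≈ 0.652.
p = a·p₁ + b·p₂ ≈ (0.691, 0.397, 0.604); φ = arcsin(p_z) ≈ 37.15°, λ = atan2(p_y, p_x) ≈ 29.84°.

≈ 37.1°N, 29.8°E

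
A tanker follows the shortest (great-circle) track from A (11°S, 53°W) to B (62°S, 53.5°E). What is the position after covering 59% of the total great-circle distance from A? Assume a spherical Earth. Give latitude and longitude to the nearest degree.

≈ (54°S, 16°W)

From cos δ = sin φ₁ sin φ₂ + cos φ₁ cos φ₂ cos Δλ, the central angle is δ ≈ 1.533 rad (87.8°).
Interpolate at f = 0.59 with slerp weights a = sin((1−f)δ)/sin δ ≈ 0.588, b = sin(fδ)/sin δ ≈ 0.787.
p = a·p₁ + b·p₂ ≈ (0.567, -0.164, -0.807); φ = arcsin(p_z) ≈ -53.80°, λ = atan2(p_y, p_x) ≈ -16.16°.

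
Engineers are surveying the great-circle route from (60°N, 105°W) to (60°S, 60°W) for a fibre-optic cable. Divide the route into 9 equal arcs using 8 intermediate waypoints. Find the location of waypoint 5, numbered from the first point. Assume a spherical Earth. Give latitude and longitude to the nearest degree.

≈ (7°S, 81°W)

Write both endpoints as unit vectors p₁, p₂ with components (cos φ cos λ, cos φ sin λ, sin φ).
The central angle between the endpoints is δ = arccos(p₁·p₂) ≈ 2.181 rad (125.0°).
Interpolate at f = 5/9 with slerp weights a = sin((1−f)δ)/sin δ ≈ 1.006, b = sin(fδ)/sin δ ≈ 1.143.
p = a·p₁ + b·p₂ ≈ (0.155, -0.981, -0.118); φ = arcsin(p_z) ≈ -6.78°, λ = atan2(p_y, p_x) ≈ -81.00°.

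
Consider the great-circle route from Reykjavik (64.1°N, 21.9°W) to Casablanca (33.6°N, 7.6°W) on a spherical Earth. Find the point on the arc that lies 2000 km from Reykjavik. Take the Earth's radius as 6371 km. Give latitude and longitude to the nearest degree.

From cos δ = sin φ₁ sin φ₂ + cos φ₁ cos φ₂ cos Δλ, the central angle is δ ≈ 0.554 rad (31.7°). The total great-circle distance is δ·R ≈ 0.554 × 6371 ≈ 3530 km, so the target fraction is f = 2000/3530 ≈ 0.567.
Interpolate at f ≈ 0.567 with slerp weights a = sin((1−f)δ)/sin δ ≈ 0.452, b = sin(fδ)/sin δ ≈ 0.587.
p = a·p₁ + b·p₂ ≈ (0.668, -0.138, 0.731); φ = arcsin(p_z) ≈ 47.01°, λ = atan2(p_y, p_x) ≈ -11.70°.

≈ 47°N, 12°W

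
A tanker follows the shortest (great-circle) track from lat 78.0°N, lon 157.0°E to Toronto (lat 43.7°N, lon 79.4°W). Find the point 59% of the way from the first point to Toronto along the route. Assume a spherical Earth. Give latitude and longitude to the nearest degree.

≈ lat 65°N, lon 90°W

Write both endpoints as unit vectors p₁, p₂ with components (cos φ cos λ, cos φ sin λ, sin φ).
The central angle between the endpoints is δ = arccos(p₁·p₂) ≈ 0.937 rad (53.7°).
Interpolate at f = 0.59 with slerp weights a = sin((1−f)δ)/sin δ ≈ 0.465, b = sin(fδ)/sin δ ≈ 0.652.
p = a·p₁ + b·p₂ ≈ (-0.002, -0.425, 0.905); φ = arcsin(p_z) ≈ 64.83°, λ = atan2(p_y, p_x) ≈ -90.32°.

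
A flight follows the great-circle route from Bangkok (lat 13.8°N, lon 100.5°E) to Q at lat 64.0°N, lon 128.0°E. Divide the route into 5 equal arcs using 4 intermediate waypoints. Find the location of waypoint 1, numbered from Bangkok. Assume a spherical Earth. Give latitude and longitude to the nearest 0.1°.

Write both endpoints as unit vectors p₁, p₂ with components (cos φ cos λ, cos φ sin λ, sin φ).
The central angle between the endpoints is δ = arccos(p₁·p₂) ≈ 0.937 rad (53.7°).
Interpolate at f = 1/5 with slerp weights a = sin((1−f)δ)/sin δ ≈ 0.846, b = sin(fδ)/sin δ ≈ 0.231.
p = a·p₁ + b·p₂ ≈ (-0.212, 0.887, 0.410); φ = arcsin(p_z) ≈ 24.18°, λ = atan2(p_y, p_x) ≈ 103.44°.

≈ lat 24.2°N, lon 103.4°E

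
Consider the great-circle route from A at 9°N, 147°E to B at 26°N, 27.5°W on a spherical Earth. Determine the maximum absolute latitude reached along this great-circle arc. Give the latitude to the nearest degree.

The great circle lies in the plane with unit normal n̂ = (p₁ × p₂)/|p₁ × p₂|.
Here n̂_z ≈ -0.147; the vertex latitude is φ_max = arccos|n̂_z| ≈ 81.6°.
Check via Clairaut: cos φ_max = |cos φ₁| · sin C = cos(9.0°)·sin(8.6°) ≈ 0.147, again giving ≈ 81.6°.

≈ 82°N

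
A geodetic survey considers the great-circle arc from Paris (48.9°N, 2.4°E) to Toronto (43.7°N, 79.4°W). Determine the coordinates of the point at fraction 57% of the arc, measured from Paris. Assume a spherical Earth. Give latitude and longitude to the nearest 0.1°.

≈ 53.5°N, 47.2°W

Convert each endpoint to a unit vector on the sphere (x = cos φ cos λ, y = cos φ sin λ, z = sin φ).
The central angle between the endpoints is δ = arccos(p₁·p₂) ≈ 0.942 rad (54.0°).
Interpolate at f = 0.57 with slerp weights a = sin((1−f)δ)/sin δ ≈ 0.487, b = sin(fδ)/sin δ ≈ 0.632.
p = a·p₁ + b·p₂ ≈ (0.404, -0.436, 0.804); φ = arcsin(p_z) ≈ 53.52°, λ = atan2(p_y, p_x) ≈ -47.17°.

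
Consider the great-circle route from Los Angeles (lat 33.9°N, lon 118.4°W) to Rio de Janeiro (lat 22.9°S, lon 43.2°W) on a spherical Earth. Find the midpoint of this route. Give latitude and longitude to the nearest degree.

Convert each endpoint to a unit vector on the sphere (x = cos φ cos λ, y = cos φ sin λ, z = sin φ).
The central angle between the endpoints is δ = arccos(p₁·p₂) ≈ 1.593 rad (91.2°).
Interpolate at f = 1/2 with slerp weights a = sin((1−f)δ)/sin δ ≈ 0.715, b = sin(fδ)/sin δ ≈ 0.715.
p = a·p₁ + b·p₂ ≈ (0.198, -0.973, 0.121); φ = arcsin(p_z) ≈ 6.92°, λ = atan2(p_y, p_x) ≈ -78.50°.

≈ lat 7°N, lon 79°W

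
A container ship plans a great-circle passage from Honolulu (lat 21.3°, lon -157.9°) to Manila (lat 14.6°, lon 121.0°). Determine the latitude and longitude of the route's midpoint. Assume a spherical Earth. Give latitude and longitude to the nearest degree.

Convert each endpoint to a unit vector on the sphere (x = cos φ cos λ, y = cos φ sin λ, z = sin φ).
The central angle between the endpoints is δ = arccos(p₁·p₂) ≈ 1.338 rad (76.6°).
Interpolate at f = 1/2 with slerp weights a = sin((1−f)δ)/sin δ ≈ 0.637, b = sin(fδ)/sin δ ≈ 0.637.
p = a·p₁ + b·p₂ ≈ (-0.868, 0.305, 0.392); φ = arcsin(p_z) ≈ 23.09°, λ = atan2(p_y, p_x) ≈ 160.62°.

≈ lat 23°, lon 161°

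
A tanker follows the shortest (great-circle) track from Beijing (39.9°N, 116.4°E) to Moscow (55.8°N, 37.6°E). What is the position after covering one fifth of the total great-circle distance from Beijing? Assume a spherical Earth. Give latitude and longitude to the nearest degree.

≈ 47°N, 106°E

Write both endpoints as unit vectors p₁, p₂ with components (cos φ cos λ, cos φ sin λ, sin φ).
The central angle between the endpoints is δ = arccos(p₁·p₂) ≈ 0.909 rad (52.1°).
Interpolate at f = 1/5 with slerp weights a = sin((1−f)δ)/sin δ ≈ 0.843, b = sin(fδ)/sin δ ≈ 0.229.
p = a·p₁ + b·p₂ ≈ (-0.185, 0.658, 0.730); φ = arcsin(p_z) ≈ 46.90°, λ = atan2(p_y, p_x) ≈ 105.74°.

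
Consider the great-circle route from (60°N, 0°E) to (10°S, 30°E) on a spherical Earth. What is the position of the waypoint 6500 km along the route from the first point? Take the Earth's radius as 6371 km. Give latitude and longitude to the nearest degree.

≈ (5°N, 26°E)

The haversine formula gives a central angle δ ≈ 1.291 rad (74.0°) between the endpoints. The total great-circle distance is δ·R ≈ 1.291 × 6371 ≈ 8226 km, so the target fraction is f = 6500/8226 ≈ 0.790.
Interpolate at f ≈ 0.790 with slerp weights a = sin((1−f)δ)/sin δ ≈ 0.278, b = sin(fδ)/sin δ ≈ 0.887.
p = a·p₁ + b·p₂ ≈ (0.895, 0.437, 0.087); φ = arcsin(p_z) ≈ 5.00°, λ = atan2(p_y, p_x) ≈ 25.99°.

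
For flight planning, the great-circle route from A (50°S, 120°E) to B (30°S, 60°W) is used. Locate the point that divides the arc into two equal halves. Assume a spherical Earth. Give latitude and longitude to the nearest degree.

≈ (80°S, 60°W)

Convert each endpoint to a unit vector on the sphere (x = cos φ cos λ, y = cos φ sin λ, z = sin φ).
The central angle between the endpoints is δ = arccos(p₁·p₂) ≈ 1.745 rad (100.0°).
Interpolate at f = 1/2 with slerp weights a = sin((1−f)δ)/sin δ ≈ 0.778, b = sin(fδ)/sin δ ≈ 0.778.
p = a·p₁ + b·p₂ ≈ (0.087, -0.150, -0.985); φ = arcsin(p_z) ≈ -80.00°, λ = atan2(p_y, p_x) ≈ -60.00°.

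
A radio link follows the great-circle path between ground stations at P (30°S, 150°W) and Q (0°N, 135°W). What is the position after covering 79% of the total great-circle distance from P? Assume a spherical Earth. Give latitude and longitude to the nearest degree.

≈ (6°S, 138°W)

From cos δ = sin φ₁ sin φ₂ + cos φ₁ cos φ₂ cos Δλ, the central angle is δ ≈ 0.580 rad (33.2°).
Interpolate at f = 0.79 with slerp weights a = sin((1−f)δ)/sin δ ≈ 0.222, b = sin(fδ)/sin δ ≈ 0.807.
p = a·p₁ + b·p₂ ≈ (-0.737, -0.667, -0.111); φ = arcsin(p_z) ≈ -6.36°, λ = atan2(p_y, p_x) ≈ -137.87°.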